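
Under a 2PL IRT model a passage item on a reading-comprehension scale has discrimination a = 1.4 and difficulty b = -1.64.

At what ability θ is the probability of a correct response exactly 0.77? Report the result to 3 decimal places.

P(θ) = 1 / (1 + exp(−a(θ − b)))
logit = ln(0.7700/0.2300) = 1.2083
θ = b + logit/(a) = -1.64 + 1.2083/1.4000 = -0.7769

-0.777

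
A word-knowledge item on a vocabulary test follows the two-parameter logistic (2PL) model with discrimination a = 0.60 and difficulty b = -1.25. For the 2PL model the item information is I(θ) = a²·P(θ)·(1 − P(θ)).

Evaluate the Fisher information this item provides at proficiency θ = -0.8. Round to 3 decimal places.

0.088

P = 1/(1+e^{-0.2700}) = 0.5671
P(1−P) = 0.5671 × 0.4329 = 0.2455
I = a² × P(1−P) = 0.60² × 0.2455 = 0.08838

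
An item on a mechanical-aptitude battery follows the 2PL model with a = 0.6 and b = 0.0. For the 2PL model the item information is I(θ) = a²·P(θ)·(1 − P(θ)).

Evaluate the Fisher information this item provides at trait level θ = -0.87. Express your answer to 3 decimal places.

P = 1/(1+e^{0.5220}) = 0.3724
P(1−P) = 0.3724 × 0.6276 = 0.2337
I = a² × P(1−P) = 0.6² × 0.2337 = 0.08414

0.084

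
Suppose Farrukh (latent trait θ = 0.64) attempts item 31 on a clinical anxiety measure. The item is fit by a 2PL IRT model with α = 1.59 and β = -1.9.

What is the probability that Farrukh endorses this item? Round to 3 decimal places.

0.983

P(θ) = 1 / (1 + exp(−α(θ − β)))
Exponent: 1.59 × (0.64 − (-1.9)) = 4.0386
1/(1 + e^{-4.0386}) = 0.9827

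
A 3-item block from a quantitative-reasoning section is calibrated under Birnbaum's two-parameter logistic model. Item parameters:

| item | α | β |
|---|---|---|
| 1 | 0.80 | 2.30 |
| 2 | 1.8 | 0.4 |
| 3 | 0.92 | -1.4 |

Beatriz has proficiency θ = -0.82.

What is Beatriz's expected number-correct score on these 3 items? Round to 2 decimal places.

P(θ) = 1 / (1 + exp(−α(θ − β)))
P_1 = 1/(1+e^{2.4960}) = 0.0761
P_2 = 1/(1+e^{2.1960}) = 0.1001
P_3 = 1/(1+e^{-0.5336}) = 0.6303
E[score] = 0.0761 + 0.1001 + 0.6303 = 0.8066

0.81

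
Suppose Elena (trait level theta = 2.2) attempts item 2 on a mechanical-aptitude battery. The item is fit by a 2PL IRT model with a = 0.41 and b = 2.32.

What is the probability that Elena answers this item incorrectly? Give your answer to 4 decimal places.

P(theta) = 1 / (1 + exp(−a(theta − b)))
Exponent: 0.41 × (2.2 − 2.32) = -0.0492
1/(1 + e^{0.0492}) = 0.4877
P(incorrect) = 1 − 0.4877 = 0.5123

0.5123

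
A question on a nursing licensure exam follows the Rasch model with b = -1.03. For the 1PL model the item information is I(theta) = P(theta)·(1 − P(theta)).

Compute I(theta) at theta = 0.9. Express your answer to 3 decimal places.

0.111

P = 1/(1+e^{-1.9300}) = 0.8732
P(1−P) = 0.8732 × 0.1268 = 0.1107
I = P(1−P) = 0.11068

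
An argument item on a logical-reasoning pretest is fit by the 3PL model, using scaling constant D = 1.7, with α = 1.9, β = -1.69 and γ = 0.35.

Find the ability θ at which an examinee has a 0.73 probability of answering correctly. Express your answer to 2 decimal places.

-1.58

P(θ) = γ + (1 − γ) · 1 / (1 + exp(−D·α(θ − β)))
Remove guessing floor: (0.73 − 0.35)/(1 − 0.35) = 0.5846
logit = ln(0.5846/0.4154) = 0.3417
θ = β + logit/(1.7·α) = -1.69 + 0.3417/3.2300 = -1.5842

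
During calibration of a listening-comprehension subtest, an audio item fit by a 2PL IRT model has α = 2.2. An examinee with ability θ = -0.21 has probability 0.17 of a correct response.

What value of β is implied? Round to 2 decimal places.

P(θ) = 1 / (1 + exp(−α(θ − β)))
logit(0.17) = ln(0.17/0.83) = -1.5856
β = θ − logit/(α) = -0.21 − (-1.5856)/2.2000 = 0.5107

0.51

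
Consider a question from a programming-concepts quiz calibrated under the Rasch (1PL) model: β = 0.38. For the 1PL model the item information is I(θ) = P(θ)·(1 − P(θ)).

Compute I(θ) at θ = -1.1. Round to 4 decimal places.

0.1510

P = 1/(1+e^{1.4800}) = 0.1854
P(1−P) = 0.1854 × 0.8146 = 0.1510
I = P(1−P) = 0.15104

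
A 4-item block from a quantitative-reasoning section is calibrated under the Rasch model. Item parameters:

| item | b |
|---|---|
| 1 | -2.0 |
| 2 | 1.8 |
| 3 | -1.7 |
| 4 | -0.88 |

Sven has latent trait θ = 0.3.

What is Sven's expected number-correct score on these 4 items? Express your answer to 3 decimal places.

P(θ) = 1 / (1 + exp(−(θ − b)))
P_1 = 1/(1+e^{-2.3000}) = 0.9089
P_2 = 1/(1+e^{1.5000}) = 0.1824
P_3 = 1/(1+e^{-2.0000}) = 0.8808
P_4 = 1/(1+e^{-1.1800}) = 0.7649
E[score] = 0.9089 + 0.1824 + 0.8808 + 0.7649 = 2.7370

2.737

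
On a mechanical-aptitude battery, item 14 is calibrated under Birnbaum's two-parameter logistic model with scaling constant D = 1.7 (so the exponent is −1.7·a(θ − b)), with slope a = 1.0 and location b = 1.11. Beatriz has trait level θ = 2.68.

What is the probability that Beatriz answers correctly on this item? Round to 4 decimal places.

P(θ) = 1 / (1 + exp(−D·a(θ − b)))
Exponent: 1.7 × 1.0 × (2.68 − 1.11) = 2.6690
1/(1 + e^{-2.6690}) = 0.9352
P = 0.9352

0.9352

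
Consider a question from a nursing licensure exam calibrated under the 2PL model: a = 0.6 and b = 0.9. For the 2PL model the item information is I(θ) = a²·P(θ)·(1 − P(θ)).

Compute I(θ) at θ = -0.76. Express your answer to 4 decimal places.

0.0709

P = 1/(1+e^{0.9960}) = 0.2697
P(1−P) = 0.2697 × 0.7303 = 0.1970
I = a² × P(1−P) = 0.6² × 0.1970 = 0.07091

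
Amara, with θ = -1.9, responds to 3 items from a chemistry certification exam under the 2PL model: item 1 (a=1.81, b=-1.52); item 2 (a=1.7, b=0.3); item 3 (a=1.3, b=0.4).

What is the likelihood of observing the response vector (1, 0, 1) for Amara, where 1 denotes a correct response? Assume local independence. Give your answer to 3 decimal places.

P(θ) = 1 / (1 + exp(−a(θ − b)))
P_1 = 1/(1+e^{0.6878}) = 0.3345
P_2 = 1/(1+e^{3.7400}) = 0.0232
P_3 = 1/(1+e^{2.9900}) = 0.0479
L = P_1 × (1−P_2) × P_3 = 0.3345 × 0.9768 × 0.0479 = 0.01565

0.016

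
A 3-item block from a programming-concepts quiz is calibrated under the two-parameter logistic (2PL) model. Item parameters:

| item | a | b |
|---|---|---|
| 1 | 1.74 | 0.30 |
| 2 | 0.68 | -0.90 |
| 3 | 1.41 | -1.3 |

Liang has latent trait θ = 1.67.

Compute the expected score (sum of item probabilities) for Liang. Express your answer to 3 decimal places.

2.752

P(θ) = 1 / (1 + exp(−a(θ − b)))
P_1 = 1/(1+e^{-2.3838}) = 0.9156
P_2 = 1/(1+e^{-1.7476}) = 0.8516
P_3 = 1/(1+e^{-4.1877}) = 0.9850
E[score] = 0.9156 + 0.8516 + 0.9850 = 2.7523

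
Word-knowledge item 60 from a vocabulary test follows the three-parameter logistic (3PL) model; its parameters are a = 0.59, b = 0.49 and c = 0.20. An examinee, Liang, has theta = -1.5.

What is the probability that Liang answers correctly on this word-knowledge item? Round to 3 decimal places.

P(theta) = c + (1 − c) · 1 / (1 + exp(−a(theta − b)))
Exponent: 0.59 × (-1.5 − 0.49) = -1.1741
1/(1 + e^{1.1741}) = 0.2361
P = 0.20 + 0.80 × 0.2361 = 0.3889

0.389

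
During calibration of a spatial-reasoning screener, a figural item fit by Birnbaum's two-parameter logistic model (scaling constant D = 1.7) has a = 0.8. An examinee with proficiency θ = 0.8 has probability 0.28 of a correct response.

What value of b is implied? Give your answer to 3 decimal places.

P(θ) = 1 / (1 + exp(−D·a(θ − b)))
logit(0.28) = ln(0.28/0.72) = -0.9445
b = θ − logit/(1.7·a) = 0.8 − (-0.9445)/1.3600 = 1.4945

1.494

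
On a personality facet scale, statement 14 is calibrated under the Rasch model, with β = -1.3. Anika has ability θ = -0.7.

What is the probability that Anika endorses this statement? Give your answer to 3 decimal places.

P(θ) = 1 / (1 + exp(−(θ − β)))
Exponent: (-0.7 − (-1.3)) = 0.6000
1/(1 + e^{-0.6000}) = 0.6457
P = 0.6457

0.646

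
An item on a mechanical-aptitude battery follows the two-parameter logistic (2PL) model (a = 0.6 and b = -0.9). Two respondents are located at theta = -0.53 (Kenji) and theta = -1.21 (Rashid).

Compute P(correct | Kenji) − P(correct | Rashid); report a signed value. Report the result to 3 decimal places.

P(theta) = 1 / (1 + exp(−a(theta − b)))
P(Kenji) = 0.5553  [exponent 0.2220]
P(Rashid) = 0.4536  [exponent -0.1860]
Difference = 0.5553 − 0.4536 = 0.1016

0.102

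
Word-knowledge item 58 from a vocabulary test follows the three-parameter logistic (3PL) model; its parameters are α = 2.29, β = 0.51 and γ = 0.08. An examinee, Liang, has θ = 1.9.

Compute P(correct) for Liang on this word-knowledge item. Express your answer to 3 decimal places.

0.963

P(θ) = γ + (1 − γ) · 1 / (1 + exp(−α(θ − β)))
Exponent: 2.29 × (1.9 − 0.51) = 3.1831
1/(1 + e^{-3.1831}) = 0.9602
P = 0.08 + 0.92 × 0.9602 = 0.9634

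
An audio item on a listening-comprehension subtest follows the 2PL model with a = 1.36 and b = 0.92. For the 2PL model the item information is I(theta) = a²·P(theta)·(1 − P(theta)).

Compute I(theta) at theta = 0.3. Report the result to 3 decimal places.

P = 1/(1+e^{0.8432}) = 0.3009
P(1−P) = 0.3009 × 0.6991 = 0.2103
I = a² × P(1−P) = 1.36² × 0.2103 = 0.38905

0.389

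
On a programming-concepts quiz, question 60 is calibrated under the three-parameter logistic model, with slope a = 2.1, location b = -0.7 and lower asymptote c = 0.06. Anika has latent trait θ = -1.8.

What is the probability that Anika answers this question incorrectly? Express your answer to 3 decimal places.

P(θ) = c + (1 − c) · 1 / (1 + exp(−a(θ − b)))
Exponent: 2.1 × (-1.8 − (-0.7)) = -2.3100
1/(1 + e^{2.3100}) = 0.0903
P = 0.06 + 0.94 × 0.0903 = 0.1449
P(incorrect) = 1 − 0.1449 = 0.8551

0.855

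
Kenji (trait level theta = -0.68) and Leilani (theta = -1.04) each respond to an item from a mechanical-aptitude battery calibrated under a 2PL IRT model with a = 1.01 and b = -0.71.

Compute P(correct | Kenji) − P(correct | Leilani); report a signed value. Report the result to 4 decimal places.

0.0901

P(theta) = 1 / (1 + exp(−a(theta − b)))
P(Kenji) = 0.5076  [exponent 0.0303]
P(Leilani) = 0.4174  [exponent -0.3333]
Difference = 0.5076 − 0.4174 = 0.0901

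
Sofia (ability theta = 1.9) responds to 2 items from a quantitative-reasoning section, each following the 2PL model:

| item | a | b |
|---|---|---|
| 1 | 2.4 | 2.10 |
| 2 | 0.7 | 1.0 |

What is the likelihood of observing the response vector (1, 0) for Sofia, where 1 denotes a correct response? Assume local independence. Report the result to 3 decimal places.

P(theta) = 1 / (1 + exp(−a(theta − b)))
P_1 = 1/(1+e^{0.4800}) = 0.3823
P_2 = 1/(1+e^{-0.6300}) = 0.6525
L = P_1 × (1−P_2) = 0.3823 × 0.3475 = 0.13284

0.133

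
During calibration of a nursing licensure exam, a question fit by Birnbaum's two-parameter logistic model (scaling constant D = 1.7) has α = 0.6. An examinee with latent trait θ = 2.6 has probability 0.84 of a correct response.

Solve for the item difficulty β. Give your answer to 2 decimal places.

0.97

P(θ) = 1 / (1 + exp(−D·α(θ − β)))
logit(0.84) = ln(0.84/0.16) = 1.6582
β = θ − logit/(1.7·α) = 2.6 − 1.6582/1.0200 = 0.9743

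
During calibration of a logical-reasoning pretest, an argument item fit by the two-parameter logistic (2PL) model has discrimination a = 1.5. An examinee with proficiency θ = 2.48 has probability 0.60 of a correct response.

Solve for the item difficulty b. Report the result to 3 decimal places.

2.210

P(θ) = 1 / (1 + exp(−a(θ − b)))
logit(0.60) = ln(0.60/0.40) = 0.4055
b = θ − logit/(a) = 2.48 − 0.4055/1.5000 = 2.2097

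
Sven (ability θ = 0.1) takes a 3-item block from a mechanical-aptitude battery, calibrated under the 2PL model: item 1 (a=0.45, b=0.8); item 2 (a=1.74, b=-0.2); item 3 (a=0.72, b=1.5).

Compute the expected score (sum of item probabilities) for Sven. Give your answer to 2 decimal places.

1.32

P(θ) = 1 / (1 + exp(−a(θ − b)))
P_1 = 1/(1+e^{0.3150}) = 0.4219
P_2 = 1/(1+e^{-0.5220}) = 0.6276
P_3 = 1/(1+e^{1.0080}) = 0.2674
E[score] = 0.4219 + 0.6276 + 0.2674 = 1.3169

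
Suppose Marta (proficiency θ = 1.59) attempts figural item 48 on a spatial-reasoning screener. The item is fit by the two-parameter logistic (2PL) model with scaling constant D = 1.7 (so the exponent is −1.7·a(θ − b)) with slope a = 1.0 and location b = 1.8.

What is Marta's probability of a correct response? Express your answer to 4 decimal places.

0.4117

P(θ) = 1 / (1 + exp(−D·a(θ − b)))
Exponent: 1.7 × 1.0 × (1.59 − 1.8) = -0.3570
1/(1 + e^{0.3570}) = 0.4117
P = 0.4117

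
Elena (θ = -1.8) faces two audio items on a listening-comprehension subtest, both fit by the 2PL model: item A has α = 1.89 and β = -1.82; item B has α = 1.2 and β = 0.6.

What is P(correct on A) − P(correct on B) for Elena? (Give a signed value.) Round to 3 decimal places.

P(θ) = 1 / (1 + exp(−α(θ − β)))
P_A = 0.5094
P_B = 0.0532
P_A − P_B = 0.4563

0.456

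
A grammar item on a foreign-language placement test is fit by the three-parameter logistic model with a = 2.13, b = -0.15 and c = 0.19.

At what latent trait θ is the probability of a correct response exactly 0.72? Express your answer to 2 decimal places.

0.15

P(θ) = c + (1 − c) · 1 / (1 + exp(−a(θ − b)))
Remove guessing floor: (0.72 − 0.19)/(1 − 0.19) = 0.6543
logit = ln(0.6543/0.3457) = 0.6381
θ = b + logit/(a) = -0.15 + 0.6381/2.1300 = 0.1496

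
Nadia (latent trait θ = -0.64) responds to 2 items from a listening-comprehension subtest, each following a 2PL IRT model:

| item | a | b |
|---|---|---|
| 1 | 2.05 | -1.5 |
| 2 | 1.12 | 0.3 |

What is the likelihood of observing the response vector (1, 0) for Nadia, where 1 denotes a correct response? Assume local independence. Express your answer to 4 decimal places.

0.6328

P(θ) = 1 / (1 + exp(−a(θ − b)))
P_1 = 1/(1+e^{-1.7630}) = 0.8536
P_2 = 1/(1+e^{1.0528}) = 0.2587
L = P_1 × (1−P_2) = 0.8536 × 0.7413 = 0.63277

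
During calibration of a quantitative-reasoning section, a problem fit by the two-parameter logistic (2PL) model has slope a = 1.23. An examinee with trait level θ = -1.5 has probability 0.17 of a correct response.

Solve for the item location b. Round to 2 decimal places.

P(θ) = 1 / (1 + exp(−a(θ − b)))
logit(0.17) = ln(0.17/0.83) = -1.5856
b = θ − logit/(a) = -1.5 − (-1.5856)/1.2300 = -0.2109

-0.21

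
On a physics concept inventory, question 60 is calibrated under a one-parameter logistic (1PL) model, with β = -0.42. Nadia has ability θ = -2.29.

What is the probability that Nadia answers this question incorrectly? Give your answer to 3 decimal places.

P(θ) = 1 / (1 + exp(−(θ − β)))
Exponent: (-2.29 − (-0.42)) = -1.8700
1/(1 + e^{1.8700}) = 0.1335
P = 0.1335
P(incorrect) = 1 − 0.1335 = 0.8665

0.866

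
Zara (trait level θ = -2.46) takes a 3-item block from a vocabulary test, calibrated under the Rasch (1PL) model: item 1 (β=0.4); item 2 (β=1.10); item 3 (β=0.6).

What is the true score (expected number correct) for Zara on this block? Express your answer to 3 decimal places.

0.127

P(θ) = 1 / (1 + exp(−(θ − β)))
P_1 = 1/(1+e^{2.8600}) = 0.0542
P_2 = 1/(1+e^{3.5600}) = 0.0277
P_3 = 1/(1+e^{3.0600}) = 0.0448
E[score] = 0.0542 + 0.0277 + 0.0448 = 0.1266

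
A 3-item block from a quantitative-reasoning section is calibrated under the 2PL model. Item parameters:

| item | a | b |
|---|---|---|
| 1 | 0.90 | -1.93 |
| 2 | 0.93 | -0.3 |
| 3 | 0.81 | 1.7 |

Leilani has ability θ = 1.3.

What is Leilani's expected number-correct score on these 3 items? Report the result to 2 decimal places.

2.18

P(θ) = 1 / (1 + exp(−a(θ − b)))
P_1 = 1/(1+e^{-2.9070}) = 0.9482
P_2 = 1/(1+e^{-1.4880}) = 0.8158
P_3 = 1/(1+e^{0.3240}) = 0.4197
E[score] = 0.9482 + 0.8158 + 0.4197 = 2.1837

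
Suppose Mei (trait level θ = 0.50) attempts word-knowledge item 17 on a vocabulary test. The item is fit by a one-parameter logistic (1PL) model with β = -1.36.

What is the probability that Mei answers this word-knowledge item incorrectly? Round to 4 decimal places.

P(θ) = 1 / (1 + exp(−(θ − β)))
Exponent: (0.50 − (-1.36)) = 1.8600
1/(1 + e^{-1.8600}) = 0.8653
P = 0.8653
P(incorrect) = 1 − 0.8653 = 0.1347

0.1347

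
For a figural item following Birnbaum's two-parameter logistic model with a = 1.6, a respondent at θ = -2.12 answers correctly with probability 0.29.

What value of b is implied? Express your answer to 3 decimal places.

-1.560

P(θ) = 1 / (1 + exp(−a(θ − b)))
logit(0.29) = ln(0.29/0.71) = -0.8954
b = θ − logit/(a) = -2.12 − (-0.8954)/1.6000 = -1.5604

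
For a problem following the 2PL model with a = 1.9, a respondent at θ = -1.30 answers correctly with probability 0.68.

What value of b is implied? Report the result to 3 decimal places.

P(θ) = 1 / (1 + exp(−a(θ − b)))
logit(0.68) = ln(0.68/0.32) = 0.7538
b = θ − logit/(a) = -1.30 − 0.7538/1.9000 = -1.6967

-1.697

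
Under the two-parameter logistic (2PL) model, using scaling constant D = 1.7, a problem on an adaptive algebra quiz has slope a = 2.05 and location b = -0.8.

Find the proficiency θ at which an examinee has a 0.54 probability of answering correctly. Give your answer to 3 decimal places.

-0.754

P(θ) = 1 / (1 + exp(−D·a(θ − b)))
logit = ln(0.5400/0.4600) = 0.1603
θ = b + logit/(1.7·a) = -0.8 + 0.1603/3.4850 = -0.7540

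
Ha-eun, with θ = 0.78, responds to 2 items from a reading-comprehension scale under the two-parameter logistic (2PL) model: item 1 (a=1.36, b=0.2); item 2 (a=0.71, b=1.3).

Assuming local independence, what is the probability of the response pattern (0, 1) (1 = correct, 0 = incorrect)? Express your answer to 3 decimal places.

P(θ) = 1 / (1 + exp(−a(θ − b)))
P_1 = 1/(1+e^{-0.7888}) = 0.6876
P_2 = 1/(1+e^{0.3692}) = 0.4087
L = (1−P_1) × P_2 = 0.3124 × 0.4087 = 0.12770

0.128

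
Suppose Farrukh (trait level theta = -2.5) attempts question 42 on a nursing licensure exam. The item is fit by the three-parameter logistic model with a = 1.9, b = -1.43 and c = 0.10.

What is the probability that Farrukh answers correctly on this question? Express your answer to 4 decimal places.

P(theta) = c + (1 − c) · 1 / (1 + exp(−a(theta − b)))
Exponent: 1.9 × (-2.5 − (-1.43)) = -2.0330
1/(1 + e^{2.0330}) = 0.1158
P = 0.10 + 0.90 × 0.1158 = 0.2042

0.2042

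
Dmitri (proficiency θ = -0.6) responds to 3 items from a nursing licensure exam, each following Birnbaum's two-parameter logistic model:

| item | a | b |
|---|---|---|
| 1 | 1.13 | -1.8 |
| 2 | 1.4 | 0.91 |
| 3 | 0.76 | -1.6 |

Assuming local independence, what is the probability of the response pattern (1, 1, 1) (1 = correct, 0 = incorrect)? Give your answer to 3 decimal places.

P(θ) = 1 / (1 + exp(−a(θ − b)))
P_1 = 1/(1+e^{-1.3560}) = 0.7951
P_2 = 1/(1+e^{2.1140}) = 0.1077
P_3 = 1/(1+e^{-0.7600}) = 0.6814
L = P_1 × P_2 × P_3 = 0.7951 × 0.1077 × 0.6814 = 0.05837

0.058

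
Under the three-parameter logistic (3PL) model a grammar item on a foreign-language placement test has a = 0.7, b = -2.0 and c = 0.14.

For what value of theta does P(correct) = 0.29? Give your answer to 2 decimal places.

P(theta) = c + (1 − c) · 1 / (1 + exp(−a(theta − b)))
Remove guessing floor: (0.29 − 0.14)/(1 − 0.14) = 0.1744
logit = ln(0.1744/0.8256) = -1.5546
theta = b + logit/(a) = -2.0 + (-1.5546)/0.7000 = -4.2209

-4.22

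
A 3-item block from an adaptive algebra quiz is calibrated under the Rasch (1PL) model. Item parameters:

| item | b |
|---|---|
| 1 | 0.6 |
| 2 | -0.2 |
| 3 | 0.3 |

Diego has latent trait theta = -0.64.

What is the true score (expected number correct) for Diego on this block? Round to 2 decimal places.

0.90

P(theta) = 1 / (1 + exp(−(theta − b)))
P_1 = 1/(1+e^{1.2400}) = 0.2244
P_2 = 1/(1+e^{0.4400}) = 0.3917
P_3 = 1/(1+e^{0.9400}) = 0.2809
E[score] = 0.2244 + 0.3917 + 0.2809 = 0.8971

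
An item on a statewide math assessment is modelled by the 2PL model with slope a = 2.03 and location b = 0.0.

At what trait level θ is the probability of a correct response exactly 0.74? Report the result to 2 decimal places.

P(θ) = 1 / (1 + exp(−a(θ − b)))
logit = ln(0.7400/0.2600) = 1.0460
θ = b + logit/(a) = 0.0 + 1.0460/2.0300 = 0.5153

0.52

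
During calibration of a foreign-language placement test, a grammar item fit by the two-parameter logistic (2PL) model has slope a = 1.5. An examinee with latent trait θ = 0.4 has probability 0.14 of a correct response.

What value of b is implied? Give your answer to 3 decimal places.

P(θ) = 1 / (1 + exp(−a(θ − b)))
logit(0.14) = ln(0.14/0.86) = -1.8153
b = θ − logit/(a) = 0.4 − (-1.8153)/1.5000 = 1.6102

1.610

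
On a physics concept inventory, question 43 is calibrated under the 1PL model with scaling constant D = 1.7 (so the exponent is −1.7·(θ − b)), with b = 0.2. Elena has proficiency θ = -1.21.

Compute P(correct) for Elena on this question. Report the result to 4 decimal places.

P(θ) = 1 / (1 + exp(−D·(θ − b)))
Exponent: 1.7 × (-1.21 − 0.2) = -2.3970
1/(1 + e^{2.3970}) = 0.0834
P = 0.0834

0.0834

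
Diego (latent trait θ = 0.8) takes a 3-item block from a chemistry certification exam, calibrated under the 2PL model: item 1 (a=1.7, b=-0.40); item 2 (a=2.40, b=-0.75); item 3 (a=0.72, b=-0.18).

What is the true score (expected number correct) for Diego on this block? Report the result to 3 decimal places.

2.531

P(θ) = 1 / (1 + exp(−a(θ − b)))
P_1 = 1/(1+e^{-2.0400}) = 0.8849
P_2 = 1/(1+e^{-3.7200}) = 0.9763
P_3 = 1/(1+e^{-0.7056}) = 0.6694
E[score] = 0.8849 + 0.9763 + 0.6694 = 2.5307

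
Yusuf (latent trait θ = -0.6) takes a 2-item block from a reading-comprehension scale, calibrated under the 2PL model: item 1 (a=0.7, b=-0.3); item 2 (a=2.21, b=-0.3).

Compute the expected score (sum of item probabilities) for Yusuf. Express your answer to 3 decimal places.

P(θ) = 1 / (1 + exp(−a(θ − b)))
P_1 = 1/(1+e^{0.2100}) = 0.4477
P_2 = 1/(1+e^{0.6630}) = 0.3401
E[score] = 0.4477 + 0.3401 = 0.7878

0.788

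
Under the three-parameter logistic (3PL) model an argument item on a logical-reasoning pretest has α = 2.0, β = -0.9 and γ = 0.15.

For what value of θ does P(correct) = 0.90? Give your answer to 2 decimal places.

0.11

P(θ) = γ + (1 − γ) · 1 / (1 + exp(−α(θ − β)))
Remove guessing floor: (0.90 − 0.15)/(1 − 0.15) = 0.8824
logit = ln(0.8824/0.1176) = 2.0149
θ = β + logit/(α) = -0.9 + 2.0149/2.0000 = 0.1075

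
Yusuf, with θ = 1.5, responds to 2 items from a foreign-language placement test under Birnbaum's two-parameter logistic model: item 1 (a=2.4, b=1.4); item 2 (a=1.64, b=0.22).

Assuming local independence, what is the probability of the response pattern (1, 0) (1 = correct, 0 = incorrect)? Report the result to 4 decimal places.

0.0611

P(θ) = 1 / (1 + exp(−a(θ − b)))
P_1 = 1/(1+e^{-0.2400}) = 0.5597
P_2 = 1/(1+e^{-2.0992}) = 0.8908
L = P_1 × (1−P_2) = 0.5597 × 0.1092 = 0.06111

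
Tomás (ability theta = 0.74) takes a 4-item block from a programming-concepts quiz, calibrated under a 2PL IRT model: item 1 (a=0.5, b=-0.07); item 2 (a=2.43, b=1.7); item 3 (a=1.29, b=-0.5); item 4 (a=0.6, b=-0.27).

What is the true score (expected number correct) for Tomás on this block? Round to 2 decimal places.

2.17

P(theta) = 1 / (1 + exp(−a(theta − b)))
P_1 = 1/(1+e^{-0.4050}) = 0.5999
P_2 = 1/(1+e^{2.3328}) = 0.0884
P_3 = 1/(1+e^{-1.5996}) = 0.8320
P_4 = 1/(1+e^{-0.6060}) = 0.6470
E[score] = 0.5999 + 0.0884 + 0.8320 + 0.6470 = 2.1673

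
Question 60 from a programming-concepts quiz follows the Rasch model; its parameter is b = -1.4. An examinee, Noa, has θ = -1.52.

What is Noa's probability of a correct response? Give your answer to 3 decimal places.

0.470

P(θ) = 1 / (1 + exp(−(θ − b)))
Exponent: (-1.52 − (-1.4)) = -0.1200
1/(1 + e^{0.1200}) = 0.4700
P = 0.4700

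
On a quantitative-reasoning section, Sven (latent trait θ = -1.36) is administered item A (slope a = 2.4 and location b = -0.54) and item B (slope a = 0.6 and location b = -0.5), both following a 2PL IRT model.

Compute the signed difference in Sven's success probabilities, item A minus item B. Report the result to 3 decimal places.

-0.251

P(θ) = 1 / (1 + exp(−a(θ − b)))
P_A = 0.1226
P_B = 0.3738
P_A − P_B = -0.2512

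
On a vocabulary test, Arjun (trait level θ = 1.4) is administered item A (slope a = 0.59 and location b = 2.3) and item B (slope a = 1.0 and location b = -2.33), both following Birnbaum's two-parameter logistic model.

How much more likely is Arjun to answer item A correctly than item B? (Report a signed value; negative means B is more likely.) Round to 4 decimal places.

-0.6063

P(θ) = 1 / (1 + exp(−a(θ − b)))
P_A = 0.3703
P_B = 0.9766
P_A − P_B = -0.6063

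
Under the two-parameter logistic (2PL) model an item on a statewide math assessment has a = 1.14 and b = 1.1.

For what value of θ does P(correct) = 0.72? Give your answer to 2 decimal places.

P(θ) = 1 / (1 + exp(−a(θ − b)))
logit = ln(0.7200/0.2800) = 0.9445
θ = b + logit/(a) = 1.1 + 0.9445/1.1400 = 1.9285

1.93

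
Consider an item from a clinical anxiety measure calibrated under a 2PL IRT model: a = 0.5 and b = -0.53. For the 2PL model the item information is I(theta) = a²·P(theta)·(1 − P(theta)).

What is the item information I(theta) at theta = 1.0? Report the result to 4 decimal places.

P = 1/(1+e^{-0.7650}) = 0.6824
P(1−P) = 0.6824 × 0.3176 = 0.2167
I = a² × P(1−P) = 0.5² × 0.2167 = 0.05418

0.0542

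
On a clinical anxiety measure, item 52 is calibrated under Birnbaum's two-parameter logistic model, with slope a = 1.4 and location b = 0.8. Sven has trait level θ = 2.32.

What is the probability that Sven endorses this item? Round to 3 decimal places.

0.894

P(θ) = 1 / (1 + exp(−a(θ − b)))
Exponent: 1.4 × (2.32 − 0.8) = 2.1280
1/(1 + e^{-2.1280}) = 0.8936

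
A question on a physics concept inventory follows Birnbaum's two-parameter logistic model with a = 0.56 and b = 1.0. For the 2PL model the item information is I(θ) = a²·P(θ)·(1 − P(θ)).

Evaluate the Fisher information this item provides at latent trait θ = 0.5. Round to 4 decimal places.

P = 1/(1+e^{0.2800}) = 0.4305
P(1−P) = 0.4305 × 0.5695 = 0.2452
I = a² × P(1−P) = 0.56² × 0.2452 = 0.07688

0.0769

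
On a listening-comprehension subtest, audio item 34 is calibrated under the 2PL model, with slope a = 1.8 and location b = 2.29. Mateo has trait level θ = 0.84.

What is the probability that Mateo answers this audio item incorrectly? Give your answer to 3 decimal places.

P(θ) = 1 / (1 + exp(−a(θ − b)))
Exponent: 1.8 × (0.84 − 2.29) = -2.6100
1/(1 + e^{2.6100}) = 0.0685
P(incorrect) = 1 − 0.0685 = 0.9315

0.932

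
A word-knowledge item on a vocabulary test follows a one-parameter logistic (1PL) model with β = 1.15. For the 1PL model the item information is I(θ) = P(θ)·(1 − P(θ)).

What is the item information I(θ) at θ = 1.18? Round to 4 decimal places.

0.2499

P = 1/(1+e^{-0.0300}) = 0.5075
P(1−P) = 0.5075 × 0.4925 = 0.2499
I = P(1−P) = 0.24994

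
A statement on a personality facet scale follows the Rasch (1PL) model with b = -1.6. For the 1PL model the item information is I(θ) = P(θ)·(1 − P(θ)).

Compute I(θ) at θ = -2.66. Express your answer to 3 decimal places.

0.191

P = 1/(1+e^{1.0600}) = 0.2573
P(1−P) = 0.2573 × 0.7427 = 0.1911
I = P(1−P) = 0.19110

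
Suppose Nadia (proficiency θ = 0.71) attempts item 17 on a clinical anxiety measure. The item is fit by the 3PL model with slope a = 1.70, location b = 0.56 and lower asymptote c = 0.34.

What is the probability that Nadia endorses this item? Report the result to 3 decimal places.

0.712

P(θ) = c + (1 − c) · 1 / (1 + exp(−a(θ − b)))
Exponent: 1.70 × (0.71 − 0.56) = 0.2550
1/(1 + e^{-0.2550}) = 0.5634
P = 0.34 + 0.66 × 0.5634 = 0.7118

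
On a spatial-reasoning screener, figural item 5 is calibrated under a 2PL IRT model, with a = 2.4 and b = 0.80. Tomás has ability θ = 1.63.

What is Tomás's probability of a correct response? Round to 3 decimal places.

P(θ) = 1 / (1 + exp(−a(θ − b)))
Exponent: 2.4 × (1.63 − 0.80) = 1.9920
1/(1 + e^{-1.9920}) = 0.8800

0.880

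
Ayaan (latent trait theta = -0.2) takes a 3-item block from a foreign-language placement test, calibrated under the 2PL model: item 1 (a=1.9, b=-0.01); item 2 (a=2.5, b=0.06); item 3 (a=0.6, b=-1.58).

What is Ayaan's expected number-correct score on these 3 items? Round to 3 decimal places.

P(theta) = 1 / (1 + exp(−a(theta − b)))
P_1 = 1/(1+e^{0.3610}) = 0.4107
P_2 = 1/(1+e^{0.6500}) = 0.3430
P_3 = 1/(1+e^{-0.8280}) = 0.6959
E[score] = 0.4107 + 0.3430 + 0.6959 = 1.4496

1.450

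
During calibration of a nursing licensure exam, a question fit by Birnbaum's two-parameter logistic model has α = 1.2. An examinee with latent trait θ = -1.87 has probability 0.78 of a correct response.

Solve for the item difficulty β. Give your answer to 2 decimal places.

-2.92

P(θ) = 1 / (1 + exp(−α(θ − β)))
logit(0.78) = ln(0.78/0.22) = 1.2657
β = θ − logit/(α) = -1.87 − 1.2657/1.2000 = -2.9247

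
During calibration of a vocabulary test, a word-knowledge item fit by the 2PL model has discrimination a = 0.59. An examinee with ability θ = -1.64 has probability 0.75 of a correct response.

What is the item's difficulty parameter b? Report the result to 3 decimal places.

-3.502

P(θ) = 1 / (1 + exp(−a(θ − b)))
logit(0.75) = ln(0.75/0.25) = 1.0986
b = θ − logit/(a) = -1.64 − 1.0986/0.5900 = -3.5021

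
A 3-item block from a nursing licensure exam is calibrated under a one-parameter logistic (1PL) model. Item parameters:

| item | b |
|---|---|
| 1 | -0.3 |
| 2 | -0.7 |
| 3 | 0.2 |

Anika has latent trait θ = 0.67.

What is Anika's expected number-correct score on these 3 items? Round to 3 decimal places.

P(θ) = 1 / (1 + exp(−(θ − b)))
P_1 = 1/(1+e^{-0.9700}) = 0.7251
P_2 = 1/(1+e^{-1.3700}) = 0.7974
P_3 = 1/(1+e^{-0.4700}) = 0.6154
E[score] = 0.7251 + 0.7974 + 0.6154 = 2.1379

2.138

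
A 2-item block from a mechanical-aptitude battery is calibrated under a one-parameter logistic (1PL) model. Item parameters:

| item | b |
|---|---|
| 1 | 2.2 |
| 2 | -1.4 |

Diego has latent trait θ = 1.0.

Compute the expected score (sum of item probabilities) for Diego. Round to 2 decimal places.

P(θ) = 1 / (1 + exp(−(θ − b)))
P_1 = 1/(1+e^{1.2000}) = 0.2315
P_2 = 1/(1+e^{-2.4000}) = 0.9168
E[score] = 0.2315 + 0.9168 = 1.1483

1.15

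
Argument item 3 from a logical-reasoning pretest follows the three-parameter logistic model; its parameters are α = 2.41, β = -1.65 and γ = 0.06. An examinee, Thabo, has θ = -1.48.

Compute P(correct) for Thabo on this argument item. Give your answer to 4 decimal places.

P(θ) = γ + (1 − γ) · 1 / (1 + exp(−α(θ − β)))
Exponent: 2.41 × (-1.48 − (-1.65)) = 0.4097
1/(1 + e^{-0.4097}) = 0.6010
P = 0.06 + 0.94 × 0.6010 = 0.6250

0.6250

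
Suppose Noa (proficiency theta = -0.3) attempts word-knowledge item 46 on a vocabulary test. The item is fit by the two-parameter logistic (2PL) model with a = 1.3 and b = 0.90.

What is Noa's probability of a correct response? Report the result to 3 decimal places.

P(theta) = 1 / (1 + exp(−a(theta − b)))
Exponent: 1.3 × (-0.3 − 0.90) = -1.5600
1/(1 + e^{1.5600}) = 0.1736

0.174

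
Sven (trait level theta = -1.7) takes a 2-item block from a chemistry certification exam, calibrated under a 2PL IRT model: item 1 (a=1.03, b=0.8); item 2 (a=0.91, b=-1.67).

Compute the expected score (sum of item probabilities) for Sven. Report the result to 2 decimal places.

0.56

P(theta) = 1 / (1 + exp(−a(theta − b)))
P_1 = 1/(1+e^{2.5750}) = 0.0708
P_2 = 1/(1+e^{0.0273}) = 0.4932
E[score] = 0.0708 + 0.4932 = 0.5639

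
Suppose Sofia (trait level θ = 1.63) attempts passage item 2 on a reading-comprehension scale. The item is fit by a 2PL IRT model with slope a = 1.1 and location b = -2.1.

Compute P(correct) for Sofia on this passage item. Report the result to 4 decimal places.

P(θ) = 1 / (1 + exp(−a(θ − b)))
Exponent: 1.1 × (1.63 − (-2.1)) = 4.1030
1/(1 + e^{-4.1030}) = 0.9837

0.9837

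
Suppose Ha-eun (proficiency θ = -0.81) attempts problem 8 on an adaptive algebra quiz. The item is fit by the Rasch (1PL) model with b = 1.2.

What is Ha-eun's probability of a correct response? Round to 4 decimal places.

0.1182

P(θ) = 1 / (1 + exp(−(θ − b)))
Exponent: (-0.81 − 1.2) = -2.0100
1/(1 + e^{2.0100}) = 0.1182
P = 0.1182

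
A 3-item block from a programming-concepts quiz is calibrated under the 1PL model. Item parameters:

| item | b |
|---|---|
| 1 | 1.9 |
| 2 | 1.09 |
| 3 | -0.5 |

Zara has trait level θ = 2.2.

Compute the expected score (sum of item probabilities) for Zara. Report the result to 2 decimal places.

P(θ) = 1 / (1 + exp(−(θ − b)))
P_1 = 1/(1+e^{-0.3000}) = 0.5744
P_2 = 1/(1+e^{-1.1100}) = 0.7521
P_3 = 1/(1+e^{-2.7000}) = 0.9370
E[score] = 0.5744 + 0.7521 + 0.9370 = 2.2636

2.26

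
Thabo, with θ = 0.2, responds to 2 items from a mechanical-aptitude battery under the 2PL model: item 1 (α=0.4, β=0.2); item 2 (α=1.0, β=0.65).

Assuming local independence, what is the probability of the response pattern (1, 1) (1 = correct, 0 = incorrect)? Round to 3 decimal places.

0.195

P(θ) = 1 / (1 + exp(−α(θ − β)))
P_1 = 1/(1+e^{0.0000}) = 0.5000
P_2 = 1/(1+e^{0.4500}) = 0.3894
L = P_1 × P_2 = 0.5000 × 0.3894 = 0.19468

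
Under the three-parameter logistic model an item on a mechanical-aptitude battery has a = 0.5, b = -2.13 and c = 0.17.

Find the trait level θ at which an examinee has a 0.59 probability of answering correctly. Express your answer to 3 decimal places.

P(θ) = c + (1 − c) · 1 / (1 + exp(−a(θ − b)))
Remove guessing floor: (0.59 − 0.17)/(1 − 0.17) = 0.5060
logit = ln(0.5060/0.4940) = 0.0241
θ = b + logit/(a) = -2.13 + 0.0241/0.5000 = -2.0818

-2.082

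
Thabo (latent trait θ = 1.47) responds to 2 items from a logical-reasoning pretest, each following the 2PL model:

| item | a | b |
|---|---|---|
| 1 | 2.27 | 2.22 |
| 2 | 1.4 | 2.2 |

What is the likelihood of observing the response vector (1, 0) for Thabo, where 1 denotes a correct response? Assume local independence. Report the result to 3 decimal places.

0.113

P(θ) = 1 / (1 + exp(−a(θ − b)))
P_1 = 1/(1+e^{1.7025}) = 0.1541
P_2 = 1/(1+e^{1.0220}) = 0.2646
L = P_1 × (1−P_2) = 0.1541 × 0.7354 = 0.11335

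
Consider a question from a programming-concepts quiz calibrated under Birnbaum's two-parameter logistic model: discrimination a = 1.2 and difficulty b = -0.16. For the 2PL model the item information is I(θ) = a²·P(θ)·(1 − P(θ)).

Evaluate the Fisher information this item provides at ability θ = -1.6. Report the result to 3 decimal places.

P = 1/(1+e^{1.7280}) = 0.1508
P(1−P) = 0.1508 × 0.8492 = 0.1281
I = a² × P(1−P) = 1.2² × 0.1281 = 0.18445

0.184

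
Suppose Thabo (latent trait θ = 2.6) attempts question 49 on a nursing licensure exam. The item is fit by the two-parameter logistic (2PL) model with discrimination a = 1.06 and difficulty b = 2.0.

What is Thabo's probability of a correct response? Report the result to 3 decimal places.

0.654

P(θ) = 1 / (1 + exp(−a(θ − b)))
Exponent: 1.06 × (2.6 − 2.0) = 0.6360
1/(1 + e^{-0.6360}) = 0.6538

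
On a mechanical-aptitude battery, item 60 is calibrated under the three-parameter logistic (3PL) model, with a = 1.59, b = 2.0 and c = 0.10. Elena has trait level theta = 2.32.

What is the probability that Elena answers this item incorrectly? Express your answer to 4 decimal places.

0.3379

P(theta) = c + (1 − c) · 1 / (1 + exp(−a(theta − b)))
Exponent: 1.59 × (2.32 − 2.0) = 0.5088
1/(1 + e^{-0.5088}) = 0.6245
P = 0.10 + 0.90 × 0.6245 = 0.6621
P(incorrect) = 1 − 0.6621 = 0.3379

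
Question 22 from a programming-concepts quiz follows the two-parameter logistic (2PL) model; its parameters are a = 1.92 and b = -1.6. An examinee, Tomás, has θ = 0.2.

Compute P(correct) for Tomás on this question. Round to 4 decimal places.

P(θ) = 1 / (1 + exp(−a(θ − b)))
Exponent: 1.92 × (0.2 − (-1.6)) = 3.4560
1/(1 + e^{-3.4560}) = 0.9694

0.9694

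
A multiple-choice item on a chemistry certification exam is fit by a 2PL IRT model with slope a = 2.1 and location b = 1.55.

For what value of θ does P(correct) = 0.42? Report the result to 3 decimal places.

P(θ) = 1 / (1 + exp(−a(θ − b)))
logit = ln(0.4200/0.5800) = -0.3228
θ = b + logit/(a) = 1.55 + (-0.3228)/2.1000 = 1.3963

1.396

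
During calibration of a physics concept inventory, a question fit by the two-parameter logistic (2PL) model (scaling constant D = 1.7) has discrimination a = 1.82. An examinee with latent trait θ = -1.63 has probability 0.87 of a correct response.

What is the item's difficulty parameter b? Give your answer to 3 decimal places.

P(θ) = 1 / (1 + exp(−D·a(θ − b)))
logit(0.87) = ln(0.87/0.13) = 1.9010
b = θ − logit/(1.7·a) = -1.63 − 1.9010/3.0940 = -2.2444

-2.244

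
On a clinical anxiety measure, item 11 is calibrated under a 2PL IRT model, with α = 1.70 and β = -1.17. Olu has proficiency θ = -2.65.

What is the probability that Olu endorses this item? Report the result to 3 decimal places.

0.075

P(θ) = 1 / (1 + exp(−α(θ − β)))
Exponent: 1.70 × (-2.65 − (-1.17)) = -2.5160
1/(1 + e^{2.5160}) = 0.0747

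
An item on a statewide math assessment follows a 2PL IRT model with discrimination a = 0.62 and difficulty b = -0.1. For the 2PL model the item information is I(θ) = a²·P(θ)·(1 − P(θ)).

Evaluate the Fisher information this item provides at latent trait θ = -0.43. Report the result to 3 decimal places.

0.095

P = 1/(1+e^{0.2046}) = 0.4490
P(1−P) = 0.4490 × 0.5510 = 0.2474
I = a² × P(1−P) = 0.62² × 0.2474 = 0.09510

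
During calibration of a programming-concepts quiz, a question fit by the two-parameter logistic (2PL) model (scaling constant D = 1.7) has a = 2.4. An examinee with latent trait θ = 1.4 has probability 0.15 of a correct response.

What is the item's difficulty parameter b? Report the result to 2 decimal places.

P(θ) = 1 / (1 + exp(−D·a(θ − b)))
logit(0.15) = ln(0.15/0.85) = -1.7346
b = θ − logit/(1.7·a) = 1.4 − (-1.7346)/4.0800 = 1.8251

1.83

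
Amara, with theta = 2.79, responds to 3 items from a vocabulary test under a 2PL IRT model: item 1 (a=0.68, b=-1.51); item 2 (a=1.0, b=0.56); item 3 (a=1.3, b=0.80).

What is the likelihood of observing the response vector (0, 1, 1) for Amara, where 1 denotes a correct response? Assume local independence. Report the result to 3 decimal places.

0.043

P(theta) = 1 / (1 + exp(−a(theta − b)))
P_1 = 1/(1+e^{-2.9240}) = 0.9490
P_2 = 1/(1+e^{-2.2300}) = 0.9029
P_3 = 1/(1+e^{-2.5870}) = 0.9300
L = (1−P_1) × P_2 × P_3 = 0.0510 × 0.9029 × 0.9300 = 0.04281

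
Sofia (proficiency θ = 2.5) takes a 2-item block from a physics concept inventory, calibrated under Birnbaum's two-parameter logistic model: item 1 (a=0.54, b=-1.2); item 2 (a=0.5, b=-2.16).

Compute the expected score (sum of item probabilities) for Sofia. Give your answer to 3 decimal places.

1.792

P(θ) = 1 / (1 + exp(−a(θ − b)))
P_1 = 1/(1+e^{-1.9980}) = 0.8806
P_2 = 1/(1+e^{-2.3300}) = 0.9113
E[score] = 0.8806 + 0.9113 = 1.7919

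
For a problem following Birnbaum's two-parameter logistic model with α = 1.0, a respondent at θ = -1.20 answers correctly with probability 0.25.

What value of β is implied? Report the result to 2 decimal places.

P(θ) = 1 / (1 + exp(−α(θ − β)))
logit(0.25) = ln(0.25/0.75) = -1.0986
β = θ − logit/(α) = -1.20 − (-1.0986)/1.0000 = -0.1014

-0.10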